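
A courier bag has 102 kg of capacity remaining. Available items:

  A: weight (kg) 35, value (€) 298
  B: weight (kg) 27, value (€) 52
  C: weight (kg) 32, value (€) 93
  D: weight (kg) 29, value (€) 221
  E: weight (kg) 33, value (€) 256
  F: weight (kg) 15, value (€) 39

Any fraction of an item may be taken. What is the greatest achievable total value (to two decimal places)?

789.53

Order: A (298/35=8.51) > E (256/33=7.76) > D (221/29=7.62) > C (93/32=2.91) > F (39/15=2.60) > B (52/27=1.93)
Fill: take A (35 @ 298) → take E (33 @ 256) → take D (29 @ 221) → take 5/32 of C → 14.53; 102/102 used.
Total value = 789.53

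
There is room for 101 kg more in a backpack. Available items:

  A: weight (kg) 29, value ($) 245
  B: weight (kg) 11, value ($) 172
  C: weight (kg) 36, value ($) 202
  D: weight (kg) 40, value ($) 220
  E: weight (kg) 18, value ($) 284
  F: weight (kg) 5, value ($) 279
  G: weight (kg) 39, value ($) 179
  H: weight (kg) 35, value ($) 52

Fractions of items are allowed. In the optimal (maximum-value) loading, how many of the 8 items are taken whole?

Ratios (sorted): F 55.80, E 15.78, B 15.64, A 8.45, C 5.61, D 5.50, G 4.59, H 1.49
take F (5 @ 279); take E (18 @ 284); take B (11 @ 172); take A (29 @ 245); take C (36 @ 202); take 2/40 of D → 11.00. Capacity used 101/101.
5 item(s) taken whole; one partial (take 2/40 of D).

5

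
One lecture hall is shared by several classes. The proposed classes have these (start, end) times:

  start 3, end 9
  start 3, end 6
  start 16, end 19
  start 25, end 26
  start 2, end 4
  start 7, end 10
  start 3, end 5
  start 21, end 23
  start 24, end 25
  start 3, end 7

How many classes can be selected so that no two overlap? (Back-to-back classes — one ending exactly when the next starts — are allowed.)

6

Greedy by earliest finish: after sorting by end time, pick each interval compatible with the last pick.
By end time: (2,4), (3,5), (3,6), (3,7), (3,9), (7,10), (16,19), (21,23), (24,25), (25,26).
Pick (2,4); next start ≥ 4 → (7,10); next start ≥ 10 → (16,19); next start ≥ 19 → (21,23); next start ≥ 23 → (24,25); next start ≥ 25 → (25,26).
Selected 6 classes.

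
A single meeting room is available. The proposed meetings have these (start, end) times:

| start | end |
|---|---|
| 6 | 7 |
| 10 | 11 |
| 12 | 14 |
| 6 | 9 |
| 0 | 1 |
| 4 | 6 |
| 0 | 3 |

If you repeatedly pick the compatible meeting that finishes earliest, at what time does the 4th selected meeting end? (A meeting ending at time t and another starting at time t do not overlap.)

11

Order by finish time; keep every interval that doesn't clash with the previous kept one.
Sorted by end: (0,1)  (0,3)  (4,6)  (6,7)  (6,9)  (10,11)  (12,14)
take (0,1); skip (0,3); take (4,6); take (6,7); skip (6,9); take (10,11); take (12,14).
Selected: (0,1) (4,6) (6,7) (10,11) (12,14)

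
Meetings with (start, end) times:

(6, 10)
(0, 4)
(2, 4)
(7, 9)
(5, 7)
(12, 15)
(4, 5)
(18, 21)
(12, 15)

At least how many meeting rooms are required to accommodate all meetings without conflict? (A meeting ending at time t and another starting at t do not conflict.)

The answer is the maximum number of intervals overlapping at any instant.
Events (time:±→running): 0:+→1 2:+→2 … peak 2.

2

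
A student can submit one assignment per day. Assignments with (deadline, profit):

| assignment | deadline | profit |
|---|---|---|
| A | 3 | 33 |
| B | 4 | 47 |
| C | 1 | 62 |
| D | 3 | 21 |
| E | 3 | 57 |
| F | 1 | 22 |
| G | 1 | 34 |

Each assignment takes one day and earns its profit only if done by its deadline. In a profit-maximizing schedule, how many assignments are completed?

Sort by profit descending; place each in the latest free slot ≤ its deadline.
By profit: C(d1,62), E(d3,57), B(d4,47), G(d1,34), A(d3,33), F(d1,22), D(d3,21)
C→slot 1; E→slot 3; B→slot 4; G skipped; A→slot 2; F skipped; D skipped.
4 of 7 scheduled.

4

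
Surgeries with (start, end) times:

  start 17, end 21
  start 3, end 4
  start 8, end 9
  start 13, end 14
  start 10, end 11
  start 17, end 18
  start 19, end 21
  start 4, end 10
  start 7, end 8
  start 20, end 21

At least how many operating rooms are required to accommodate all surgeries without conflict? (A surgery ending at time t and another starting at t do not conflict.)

3

The answer is the maximum number of intervals overlapping at any instant.
Events (time:±→running): 3:+→1 4:-→0 4:+→1 7:+→2 8:-→1 8:+→2 9:-→1 10:-→0 10:+→1 11:-→0 13:+→1 14:-→0 17:+→1 17:+→2 18:-→1 19:+→2 20:+→3 … peak 3.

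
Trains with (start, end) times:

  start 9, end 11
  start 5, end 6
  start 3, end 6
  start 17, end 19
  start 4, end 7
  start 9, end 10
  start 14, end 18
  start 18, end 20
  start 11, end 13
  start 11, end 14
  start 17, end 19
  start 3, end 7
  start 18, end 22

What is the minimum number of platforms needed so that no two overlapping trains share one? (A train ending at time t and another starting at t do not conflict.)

Count concurrent intervals with a sweep; the peak is the room count.
Events (time:±→running): 3:+→1 3:+→2 4:+→3 5:+→4 … peak 4.

4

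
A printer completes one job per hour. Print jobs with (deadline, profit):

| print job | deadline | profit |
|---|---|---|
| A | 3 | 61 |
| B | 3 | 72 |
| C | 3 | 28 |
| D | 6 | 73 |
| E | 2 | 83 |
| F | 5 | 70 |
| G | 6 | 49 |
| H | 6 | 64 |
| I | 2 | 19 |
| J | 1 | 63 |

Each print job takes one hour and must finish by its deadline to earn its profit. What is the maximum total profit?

Profit order: E=83 D=73 B=72 F=70 H=64 J=63 A=61 G=49 C=28 I=19
Assign: E→slot 2, D→slot 6, B→slot 3, F→slot 5, H→slot 4, J→slot 1, A skipped, G skipped, C skipped, I skipped.
Slots: [1:J] [2:E] [3:B] [4:H] [5:F] [6:D]
Profit = 63 + 83 + 72 + 64 + 70 + 73 = 425

425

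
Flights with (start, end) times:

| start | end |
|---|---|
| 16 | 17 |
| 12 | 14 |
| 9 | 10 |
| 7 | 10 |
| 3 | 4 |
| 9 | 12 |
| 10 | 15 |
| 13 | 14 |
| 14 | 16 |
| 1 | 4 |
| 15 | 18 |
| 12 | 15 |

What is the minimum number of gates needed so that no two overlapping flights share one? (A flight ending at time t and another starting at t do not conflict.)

4

The answer is the maximum number of intervals overlapping at any instant.
starts: [1, 3, 7, 9, 9, 10, 12, 12, 13, 14, 15, 16]
ends:   [4, 4, 10, 10, 12, 14, 14, 15, 15, 16, 17, 18]
s1→1 s3→2 e4→1 e4→0 s7→1 s9→2 s9→3 e10→2 e10→1 s10→2 e12→1 s12→2 s12→3 s13→4  — peak 4.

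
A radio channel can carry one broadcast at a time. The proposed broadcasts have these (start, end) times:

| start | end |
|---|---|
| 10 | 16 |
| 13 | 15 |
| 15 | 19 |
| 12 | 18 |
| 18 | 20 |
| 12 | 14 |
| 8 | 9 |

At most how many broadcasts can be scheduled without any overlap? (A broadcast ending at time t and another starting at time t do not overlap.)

3

Order by finish time; keep every interval that doesn't clash with the previous kept one.
Sorted by end: (8,9)  (12,14)  (13,15)  (10,16)  (12,18)  (15,19)  (18,20)
take (8,9); take (12,14); skip (13,15); skip (12,18); take (15,19).
Selected 3 broadcasts.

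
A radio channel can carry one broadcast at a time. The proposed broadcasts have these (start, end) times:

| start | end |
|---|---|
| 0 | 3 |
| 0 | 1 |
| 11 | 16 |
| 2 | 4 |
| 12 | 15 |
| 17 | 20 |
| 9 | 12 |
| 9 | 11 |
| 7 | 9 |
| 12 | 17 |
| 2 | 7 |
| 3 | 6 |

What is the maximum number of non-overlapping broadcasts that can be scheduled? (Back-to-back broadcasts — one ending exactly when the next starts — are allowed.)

6

By end time: (0,1), (0,3), (2,4), (3,6), (2,7), (7,9), (9,11), (9,12), (12,15), (11,16), (12,17), (17,20).
Pick (0,1); next start ≥ 1 → (2,4); next start ≥ 4 → (7,9); next start ≥ 9 → (9,11); next start ≥ 11 → (12,15); next start ≥ 15 → (17,20).
Selected 6 broadcasts.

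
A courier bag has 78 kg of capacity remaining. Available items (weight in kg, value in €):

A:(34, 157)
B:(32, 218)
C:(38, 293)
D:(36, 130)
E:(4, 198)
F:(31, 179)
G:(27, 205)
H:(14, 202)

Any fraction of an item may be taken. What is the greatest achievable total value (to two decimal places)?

Order: E (198/4=49.50) > H (202/14=14.43) > C (293/38=7.71) > G (205/27=7.59) > B (218/32=6.81) > F (179/31=5.77) > A (157/34=4.62) > D (130/36=3.61)
Fill: take E (4 @ 198) → take H (14 @ 202) → take C (38 @ 293) → take 22/27 of G → 167.04; 78/78 used.
Total value = 860.04

860.04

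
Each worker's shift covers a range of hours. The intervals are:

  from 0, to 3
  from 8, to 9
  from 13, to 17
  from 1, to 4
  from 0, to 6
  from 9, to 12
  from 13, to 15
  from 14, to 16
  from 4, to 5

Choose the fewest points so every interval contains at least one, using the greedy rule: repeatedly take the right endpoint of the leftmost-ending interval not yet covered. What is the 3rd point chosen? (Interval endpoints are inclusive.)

By right end: [0,3]  [1,4]  [4,5]  [0,6]  [8,9]  [9,12]  [13,15]  [14,16]  [13,17]
[0,3] uncovered → point at 3; [4,5] uncovered → point at 5; [8,9] uncovered → point at 9; [13,15] uncovered → point at 15.
Points: 3, 5, 9, 15 (4 total).

9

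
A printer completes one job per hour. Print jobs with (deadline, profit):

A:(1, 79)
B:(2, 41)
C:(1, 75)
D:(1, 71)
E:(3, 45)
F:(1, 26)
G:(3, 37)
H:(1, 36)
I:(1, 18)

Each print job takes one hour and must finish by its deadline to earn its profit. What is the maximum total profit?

165

Take jobs in profit order; each goes to the latest open slot no later than its deadline.
By profit: A(d1,79), C(d1,75), D(d1,71), E(d3,45), B(d2,41), G(d3,37), H(d1,36), F(d1,26), I(d1,18)
A→slot 1; C skipped; D skipped; E→slot 3; B→slot 2; G skipped; H skipped; F skipped; I skipped.
Profit = 79 + 41 + 45 = 165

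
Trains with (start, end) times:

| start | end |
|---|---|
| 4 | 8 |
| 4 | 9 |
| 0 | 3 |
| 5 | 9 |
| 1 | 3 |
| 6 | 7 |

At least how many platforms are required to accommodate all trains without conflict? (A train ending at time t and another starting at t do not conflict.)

4

Count concurrent intervals with a sweep; the peak is the room count.
Events (time:±→running): 0:+→1 1:+→2 3:-→1 3:-→0 4:+→1 4:+→2 5:+→3 6:+→4 … peak 4.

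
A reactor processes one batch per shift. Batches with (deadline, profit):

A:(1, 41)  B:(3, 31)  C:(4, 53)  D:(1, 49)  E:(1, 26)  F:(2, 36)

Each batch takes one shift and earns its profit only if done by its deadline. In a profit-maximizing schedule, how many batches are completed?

By profit: C(d4,53), D(d1,49), A(d1,41), F(d2,36), B(d3,31), E(d1,26)
C→slot 4; D→slot 1; A skipped; F→slot 2; B→slot 3; E skipped.
4 of 6 scheduled.

4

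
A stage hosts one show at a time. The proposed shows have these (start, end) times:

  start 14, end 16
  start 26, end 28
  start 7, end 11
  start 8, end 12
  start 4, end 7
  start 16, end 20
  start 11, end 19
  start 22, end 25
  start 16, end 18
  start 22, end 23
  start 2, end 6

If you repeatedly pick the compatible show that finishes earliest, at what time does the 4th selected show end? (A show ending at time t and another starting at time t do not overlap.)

18

Sorted by end: (2,6)  (4,7)  (7,11)  (8,12)  (14,16)  (16,18)  (11,19)  (16,20)  (22,23)  (22,25)  (26,28)
take (2,6); take (7,11); take (14,16); take (16,18); take (22,23); skip (22,25); take (26,28).
Selected: (2,6) (7,11) (14,16) (16,18) (22,23) (26,28)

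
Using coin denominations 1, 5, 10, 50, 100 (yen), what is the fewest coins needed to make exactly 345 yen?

8

Use the largest denomination that fits, subtract, and repeat.
345 − 3×100→45 − 4×10→5 − 1×5→0
Total coins = 3 + 4 + 1 = 8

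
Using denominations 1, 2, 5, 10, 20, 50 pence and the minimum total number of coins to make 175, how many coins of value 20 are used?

1

Use the largest denomination that fits, subtract, and repeat.
175 = 3×50 + 1×20 + 1×5
Count of 20: 1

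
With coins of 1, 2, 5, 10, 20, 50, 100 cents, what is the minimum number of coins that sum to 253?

5

Greedy: take as many of the largest coin as possible, then repeat with the remainder.
253 = 2×100 + 1×50 + 1×2 + 1×1
Total coins = 2 + 1 + 1 + 1 = 5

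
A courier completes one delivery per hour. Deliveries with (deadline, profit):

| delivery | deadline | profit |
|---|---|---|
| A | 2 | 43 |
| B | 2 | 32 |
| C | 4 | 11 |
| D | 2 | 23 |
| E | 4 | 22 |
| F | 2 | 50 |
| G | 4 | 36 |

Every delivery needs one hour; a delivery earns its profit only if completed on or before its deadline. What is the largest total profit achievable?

Profit order: F=50 A=43 G=36 B=32 D=23 E=22 C=11
Assign: F→slot 2, A→slot 1, G→slot 4, B skipped, D skipped, E→slot 3, C skipped.
Slots: [1:A] [2:F] [3:E] [4:G]
Profit = 43 + 50 + 22 + 36 = 151

151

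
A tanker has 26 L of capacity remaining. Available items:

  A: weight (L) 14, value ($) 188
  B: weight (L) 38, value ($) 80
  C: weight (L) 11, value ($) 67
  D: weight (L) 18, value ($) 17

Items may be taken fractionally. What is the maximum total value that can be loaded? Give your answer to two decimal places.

Order: A (188/14=13.43) > C (67/11=6.09) > B (80/38=2.11) > D (17/18=0.94)
Fill: take A (14 @ 188) → take C (11 @ 67) → take 1/38 of B → 2.11; 26/26 used.
Total value = 257.11

257.11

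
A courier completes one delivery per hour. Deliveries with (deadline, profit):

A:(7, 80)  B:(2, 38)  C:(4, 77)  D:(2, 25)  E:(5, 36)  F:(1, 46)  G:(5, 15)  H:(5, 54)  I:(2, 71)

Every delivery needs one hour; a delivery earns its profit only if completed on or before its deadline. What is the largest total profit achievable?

364

Sort by profit descending; place each in the latest free slot ≤ its deadline.
Profit order: A=80 C=77 I=71 H=54 F=46 B=38 E=36 D=25 G=15
Assign: A→slot 7, C→slot 4, I→slot 2, H→slot 5, F→slot 1, B skipped, E→slot 3, D skipped, G skipped.
Slots: [1:F] [2:I] [3:E] [4:C] [5:H] [7:A]
Profit = 46 + 71 + 36 + 77 + 54 + 80 = 364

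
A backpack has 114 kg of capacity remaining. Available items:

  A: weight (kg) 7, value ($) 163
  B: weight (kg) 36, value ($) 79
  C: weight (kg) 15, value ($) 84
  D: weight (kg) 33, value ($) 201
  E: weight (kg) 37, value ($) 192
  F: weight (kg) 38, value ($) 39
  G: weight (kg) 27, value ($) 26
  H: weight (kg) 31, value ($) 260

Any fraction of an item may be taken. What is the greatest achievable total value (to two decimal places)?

Greedy by value/weight ratio, highest first.
Ratios (sorted): A 23.29, H 8.39, D 6.09, C 5.60, E 5.19, B 2.19, F 1.03, G 0.96
take A (7 @ 163); take H (31 @ 260); take D (33 @ 201); take C (15 @ 84); take 28/37 of E → 145.30. Capacity used 114/114.
Total value = 853.30

853.30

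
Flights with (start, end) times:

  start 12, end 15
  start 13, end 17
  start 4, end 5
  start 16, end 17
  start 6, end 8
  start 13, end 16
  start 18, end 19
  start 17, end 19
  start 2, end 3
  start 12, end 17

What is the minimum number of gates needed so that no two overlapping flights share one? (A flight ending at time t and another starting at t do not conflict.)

The answer is the maximum number of intervals overlapping at any instant.
Events (time:±→running): 2:+→1 3:-→0 4:+→1 5:-→0 6:+→1 8:-→0 12:+→1 12:+→2 13:+→3 13:+→4 … peak 4.

4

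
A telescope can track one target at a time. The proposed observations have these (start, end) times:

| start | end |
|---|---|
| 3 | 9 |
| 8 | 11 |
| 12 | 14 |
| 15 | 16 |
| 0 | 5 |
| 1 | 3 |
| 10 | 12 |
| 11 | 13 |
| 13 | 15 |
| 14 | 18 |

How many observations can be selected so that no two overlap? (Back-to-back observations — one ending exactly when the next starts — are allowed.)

5

Sorted by end: (1,3)  (0,5)  (3,9)  (8,11)  (10,12)  (11,13)  (12,14)  (13,15)  (15,16)  (14,18)
take (1,3); skip (0,5); take (3,9); skip (8,11); take (10,12); take (12,14); skip (13,15); take (15,16).
Selected 5 observations.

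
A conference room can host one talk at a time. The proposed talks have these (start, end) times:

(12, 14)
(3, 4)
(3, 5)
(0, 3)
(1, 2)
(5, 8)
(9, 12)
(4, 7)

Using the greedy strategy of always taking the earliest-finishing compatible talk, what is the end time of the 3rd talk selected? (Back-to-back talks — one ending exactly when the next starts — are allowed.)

7

Sort by end time and greedily take each interval whose start is ≥ the last chosen end.
By end time: (1,2), (0,3), (3,4), (3,5), (4,7), (5,8), (9,12), (12,14).
Pick (1,2); next start ≥ 2 → (3,4); next start ≥ 4 → (4,7); next start ≥ 7 → (9,12); next start ≥ 12 → (12,14).
Selected: (1,2) (3,4) (4,7) (9,12) (12,14)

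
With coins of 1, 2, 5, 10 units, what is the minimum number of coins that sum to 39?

39 − 3×10→9 − 1×5→4 − 2×2→0
Total coins = 3 + 1 + 2 = 6

6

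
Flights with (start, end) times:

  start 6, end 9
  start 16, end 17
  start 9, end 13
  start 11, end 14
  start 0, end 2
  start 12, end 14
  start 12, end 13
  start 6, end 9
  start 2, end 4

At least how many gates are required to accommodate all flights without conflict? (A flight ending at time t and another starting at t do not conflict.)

Count concurrent intervals with a sweep; the peak is the room count.
Events (time:±→running): 0:+→1 2:-→0 2:+→1 4:-→0 6:+→1 6:+→2 9:-→1 9:-→0 9:+→1 11:+→2 12:+→3 12:+→4 … peak 4.

4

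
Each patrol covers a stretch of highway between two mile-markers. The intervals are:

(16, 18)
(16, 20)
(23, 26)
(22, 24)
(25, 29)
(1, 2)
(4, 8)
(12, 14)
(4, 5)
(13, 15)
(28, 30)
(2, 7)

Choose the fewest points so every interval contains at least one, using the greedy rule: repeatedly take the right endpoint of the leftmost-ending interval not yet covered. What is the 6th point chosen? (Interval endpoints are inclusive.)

By right end: [1,2]  [4,5]  [2,7]  [4,8]  [12,14]  [13,15]  [16,18]  [16,20]  [22,24]  [23,26]  [25,29]  [28,30]
[1,2] uncovered → point at 2; [4,5] uncovered → point at 5; [12,14] uncovered → point at 14; [16,18] uncovered → point at 18; [22,24] uncovered → point at 24; [25,29] uncovered → point at 29.
Points: 2, 5, 14, 18, 24, 29 (6 total).

29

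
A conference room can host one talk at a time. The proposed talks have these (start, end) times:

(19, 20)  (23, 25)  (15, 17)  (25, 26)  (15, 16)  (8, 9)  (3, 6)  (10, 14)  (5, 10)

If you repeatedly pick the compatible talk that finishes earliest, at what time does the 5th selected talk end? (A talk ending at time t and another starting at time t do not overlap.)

Greedy by earliest finish: after sorting by end time, pick each interval compatible with the last pick.
By end time: (3,6), (8,9), (5,10), (10,14), (15,16), (15,17), (19,20), (23,25), (25,26).
Pick (3,6); next start ≥ 6 → (8,9); next start ≥ 9 → (10,14); next start ≥ 14 → (15,16); next start ≥ 16 → (19,20); next start ≥ 20 → (23,25); next start ≥ 25 → (25,26).
Selected: (3,6) (8,9) (10,14) (15,16) (19,20) (23,25) (25,26)

20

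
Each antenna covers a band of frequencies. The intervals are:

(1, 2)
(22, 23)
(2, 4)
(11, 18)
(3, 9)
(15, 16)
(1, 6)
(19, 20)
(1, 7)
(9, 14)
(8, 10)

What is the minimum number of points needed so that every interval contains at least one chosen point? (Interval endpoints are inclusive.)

5

Process intervals by earliest right end; each time one isn't hit yet, stab at its right endpoint.
Sorted: [1,2] [2,4] [1,6] [1,7] [3,9] [8,10] [9,14] [15,16] [11,18] [19,20] [22,23]
{[1,2],[2,4],[1,6],[1,7]} hit by 2; {[3,9],[8,10],[9,14]} hit by 9; {[15,16],[11,18]} hit by 16; {[19,20]} hit by 20; {[22,23]} hit by 23.
Points: 2, 9, 16, 20, 23 (5 total).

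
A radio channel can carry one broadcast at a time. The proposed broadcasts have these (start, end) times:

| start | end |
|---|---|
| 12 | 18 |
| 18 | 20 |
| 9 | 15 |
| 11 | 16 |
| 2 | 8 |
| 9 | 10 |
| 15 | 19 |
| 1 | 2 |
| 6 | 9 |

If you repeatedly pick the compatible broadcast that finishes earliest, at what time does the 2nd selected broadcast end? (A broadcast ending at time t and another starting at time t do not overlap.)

Order by finish time; keep every interval that doesn't clash with the previous kept one.
Sorted by end: (1,2)  (2,8)  (6,9)  (9,10)  (9,15)  (11,16)  (12,18)  (15,19)  (18,20)
take (1,2); take (2,8); take (9,10); take (11,16); skip (15,19); take (18,20).
Selected: (1,2) (2,8) (9,10) (11,16) (18,20)

8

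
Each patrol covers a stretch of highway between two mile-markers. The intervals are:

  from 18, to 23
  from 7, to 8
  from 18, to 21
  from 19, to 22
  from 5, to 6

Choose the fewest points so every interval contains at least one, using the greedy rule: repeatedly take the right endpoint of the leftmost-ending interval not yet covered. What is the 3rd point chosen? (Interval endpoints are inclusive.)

Sort by right endpoint; whenever an interval is uncovered, place a point at its right end.
By right end: [5,6]  [7,8]  [18,21]  [19,22]  [18,23]
[5,6] uncovered → point at 6; [7,8] uncovered → point at 8; [18,21] uncovered → point at 21.
Points: 6, 8, 21 (3 total).

21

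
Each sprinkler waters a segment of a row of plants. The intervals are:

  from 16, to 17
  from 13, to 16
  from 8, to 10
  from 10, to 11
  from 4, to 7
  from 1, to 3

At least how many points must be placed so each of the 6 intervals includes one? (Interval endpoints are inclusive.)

Sort by right endpoint; whenever an interval is uncovered, place a point at its right end.
Sorted: [1,3] [4,7] [8,10] [10,11] [13,16] [16,17]
{[1,3]} hit by 3; {[4,7]} hit by 7; {[8,10],[10,11]} hit by 10; {[13,16],[16,17]} hit by 16.
Points: 3, 7, 10, 16 (4 total).

4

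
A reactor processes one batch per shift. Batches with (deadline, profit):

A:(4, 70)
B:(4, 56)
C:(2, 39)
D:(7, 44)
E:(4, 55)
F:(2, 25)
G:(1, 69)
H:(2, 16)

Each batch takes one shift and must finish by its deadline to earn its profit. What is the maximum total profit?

294

Profit order: A=70 G=69 B=56 E=55 D=44 C=39 F=25 H=16
Assign: A→slot 4, G→slot 1, B→slot 3, E→slot 2, D→slot 7, C skipped, F skipped, H skipped.
Slots: [1:G] [2:E] [3:B] [4:A] [7:D]
Profit = 69 + 55 + 56 + 70 + 44 = 294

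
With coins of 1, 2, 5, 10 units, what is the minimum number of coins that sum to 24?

Greedy: take as many of the largest coin as possible, then repeat with the remainder.
24 − 2×10→4 − 2×2→0
Total coins = 2 + 2 = 4

4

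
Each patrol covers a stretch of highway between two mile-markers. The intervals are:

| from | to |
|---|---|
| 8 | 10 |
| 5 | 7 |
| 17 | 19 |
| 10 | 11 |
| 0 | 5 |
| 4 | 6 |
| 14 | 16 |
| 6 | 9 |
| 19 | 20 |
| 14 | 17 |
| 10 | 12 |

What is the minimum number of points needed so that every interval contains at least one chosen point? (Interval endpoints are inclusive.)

Sort by right endpoint; whenever an interval is uncovered, place a point at its right end.
By right end: [0,5]  [4,6]  [5,7]  [6,9]  [8,10]  [10,11]  [10,12]  [14,16]  [14,17]  [17,19]  [19,20]
[0,5] uncovered → point at 5; [6,9] uncovered → point at 9; [10,11] uncovered → point at 11; [14,16] uncovered → point at 16; [17,19] uncovered → point at 19.
Points: 5, 9, 11, 16, 19 (5 total).

5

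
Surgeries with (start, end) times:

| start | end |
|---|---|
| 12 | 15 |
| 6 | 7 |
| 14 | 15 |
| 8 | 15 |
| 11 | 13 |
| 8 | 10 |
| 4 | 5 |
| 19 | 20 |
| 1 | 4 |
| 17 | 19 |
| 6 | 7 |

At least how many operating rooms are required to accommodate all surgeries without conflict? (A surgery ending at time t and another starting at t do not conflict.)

3

The answer is the maximum number of intervals overlapping at any instant.
starts: [1, 4, 6, 6, 8, 8, 11, 12, 14, 17, 19]
ends:   [4, 5, 7, 7, 10, 13, 15, 15, 15, 19, 20]
s1→1 e4→0 s4→1 e5→0 s6→1 s6→2 e7→1 e7→0 s8→1 s8→2 e10→1 s11→2 s12→3  — peak 3.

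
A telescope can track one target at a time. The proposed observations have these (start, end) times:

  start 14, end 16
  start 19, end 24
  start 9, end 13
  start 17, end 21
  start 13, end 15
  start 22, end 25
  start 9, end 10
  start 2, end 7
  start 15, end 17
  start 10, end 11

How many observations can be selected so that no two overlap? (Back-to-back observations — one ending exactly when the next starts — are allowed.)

Sort by end time and greedily take each interval whose start is ≥ the last chosen end.
By end time: (2,7), (9,10), (10,11), (9,13), (13,15), (14,16), (15,17), (17,21), (19,24), (22,25).
Pick (2,7); next start ≥ 7 → (9,10); next start ≥ 10 → (10,11); next start ≥ 11 → (13,15); next start ≥ 15 → (15,17); next start ≥ 17 → (17,21); next start ≥ 21 → (22,25).
Selected 7 observations.

7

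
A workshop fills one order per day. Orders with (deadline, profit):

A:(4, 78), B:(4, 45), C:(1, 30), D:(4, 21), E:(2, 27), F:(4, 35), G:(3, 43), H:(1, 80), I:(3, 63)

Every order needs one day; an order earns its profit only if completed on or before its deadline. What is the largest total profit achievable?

266

By profit: H(d1,80), A(d4,78), I(d3,63), B(d4,45), G(d3,43), F(d4,35), C(d1,30), E(d2,27), D(d4,21)
H→slot 1; A→slot 4; I→slot 3; B→slot 2; G skipped; F skipped; C skipped; E skipped; D skipped.
Profit = 80 + 45 + 63 + 78 = 266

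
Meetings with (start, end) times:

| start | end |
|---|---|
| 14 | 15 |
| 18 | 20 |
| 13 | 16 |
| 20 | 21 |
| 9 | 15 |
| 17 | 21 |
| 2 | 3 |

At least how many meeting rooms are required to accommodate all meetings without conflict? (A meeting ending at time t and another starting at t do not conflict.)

The answer is the maximum number of intervals overlapping at any instant.
starts: [2, 9, 13, 14, 17, 18, 20]
ends:   [3, 15, 15, 16, 20, 21, 21]
s2→1 e3→0 s9→1 s13→2 s14→3  — peak 3.

3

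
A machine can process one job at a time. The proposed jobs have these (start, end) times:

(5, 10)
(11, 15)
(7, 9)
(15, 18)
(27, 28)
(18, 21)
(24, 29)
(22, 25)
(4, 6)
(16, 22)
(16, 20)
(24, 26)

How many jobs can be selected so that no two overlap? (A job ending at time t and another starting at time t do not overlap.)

Greedy by earliest finish: after sorting by end time, pick each interval compatible with the last pick.
By end time: (4,6), (7,9), (5,10), (11,15), (15,18), (16,20), (18,21), (16,22), (22,25), (24,26), (27,28), (24,29).
Pick (4,6); next start ≥ 6 → (7,9); next start ≥ 9 → (11,15); next start ≥ 15 → (15,18); next start ≥ 18 → (18,21); next start ≥ 21 → (22,25); next start ≥ 25 → (27,28).
Selected 7 jobs.

7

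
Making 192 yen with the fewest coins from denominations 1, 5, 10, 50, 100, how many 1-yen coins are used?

2

Use the largest denomination that fits, subtract, and repeat.
192 − 1×100→92 − 1×50→42 − 4×10→2 − 2×1→0
Count of 1: 2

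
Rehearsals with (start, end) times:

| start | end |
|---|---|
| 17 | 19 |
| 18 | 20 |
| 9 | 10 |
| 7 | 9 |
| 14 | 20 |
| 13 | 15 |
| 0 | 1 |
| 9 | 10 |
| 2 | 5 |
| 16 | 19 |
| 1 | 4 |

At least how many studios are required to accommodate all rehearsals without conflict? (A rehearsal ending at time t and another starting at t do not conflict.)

Count concurrent intervals with a sweep; the peak is the room count.
Events (time:±→running): 0:+→1 1:-→0 1:+→1 2:+→2 4:-→1 5:-→0 7:+→1 9:-→0 9:+→1 9:+→2 10:-→1 10:-→0 13:+→1 14:+→2 15:-→1 16:+→2 17:+→3 18:+→4 … peak 4.

4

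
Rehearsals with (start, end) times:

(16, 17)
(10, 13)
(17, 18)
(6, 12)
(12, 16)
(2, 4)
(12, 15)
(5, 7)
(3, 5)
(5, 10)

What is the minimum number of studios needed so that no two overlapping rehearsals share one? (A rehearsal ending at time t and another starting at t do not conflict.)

The answer is the maximum number of intervals overlapping at any instant.
starts: [2, 3, 5, 5, 6, 10, 12, 12, 16, 17]
ends:   [4, 5, 7, 10, 12, 13, 15, 16, 17, 18]
s2→1 s3→2 e4→1 e5→0 s5→1 s5→2 s6→3  — peak 3.

3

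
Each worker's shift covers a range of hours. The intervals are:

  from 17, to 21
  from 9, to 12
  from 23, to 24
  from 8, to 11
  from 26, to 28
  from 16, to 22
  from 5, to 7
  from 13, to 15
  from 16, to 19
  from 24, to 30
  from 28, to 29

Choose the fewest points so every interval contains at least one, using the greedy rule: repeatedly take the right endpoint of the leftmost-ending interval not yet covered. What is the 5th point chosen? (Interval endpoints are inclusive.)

24

Sort by right endpoint; whenever an interval is uncovered, place a point at its right end.
By right end: [5,7]  [8,11]  [9,12]  [13,15]  [16,19]  [17,21]  [16,22]  [23,24]  [26,28]  [28,29]  [24,30]
[5,7] uncovered → point at 7; [8,11] uncovered → point at 11; [13,15] uncovered → point at 15; [16,19] uncovered → point at 19; [23,24] uncovered → point at 24; [26,28] uncovered → point at 28.
Points: 7, 11, 15, 19, 24, 28 (6 total).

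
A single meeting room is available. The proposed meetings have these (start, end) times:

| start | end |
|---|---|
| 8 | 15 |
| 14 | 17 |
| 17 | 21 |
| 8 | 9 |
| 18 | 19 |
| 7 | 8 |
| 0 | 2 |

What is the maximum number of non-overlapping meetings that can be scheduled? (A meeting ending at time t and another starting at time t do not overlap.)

Sorted by end: (0,2)  (7,8)  (8,9)  (8,15)  (14,17)  (18,19)  (17,21)
take (0,2); take (7,8); take (8,9); take (14,17); take (18,19); skip (17,21).
Selected 5 meetings.

5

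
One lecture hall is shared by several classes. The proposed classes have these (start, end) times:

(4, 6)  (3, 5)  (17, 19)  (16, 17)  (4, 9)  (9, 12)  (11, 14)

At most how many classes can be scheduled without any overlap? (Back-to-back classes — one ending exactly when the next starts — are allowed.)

By end time: (3,5), (4,6), (4,9), (9,12), (11,14), (16,17), (17,19).
Pick (3,5); next start ≥ 5 → (9,12); next start ≥ 12 → (16,17); next start ≥ 17 → (17,19).
Selected 4 classes.

4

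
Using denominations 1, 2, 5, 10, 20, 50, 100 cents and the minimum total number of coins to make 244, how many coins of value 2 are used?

2

Use the largest denomination that fits, subtract, and repeat.
244 − 2×100→44 − 2×20→4 − 2×2→0
Count of 2: 2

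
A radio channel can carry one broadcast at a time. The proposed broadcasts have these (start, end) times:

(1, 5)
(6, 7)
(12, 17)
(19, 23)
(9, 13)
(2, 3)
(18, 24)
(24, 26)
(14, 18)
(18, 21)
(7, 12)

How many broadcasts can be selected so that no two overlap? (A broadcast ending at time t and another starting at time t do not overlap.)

6

Sort by end time and greedily take each interval whose start is ≥ the last chosen end.
Sorted by end: (2,3)  (1,5)  (6,7)  (7,12)  (9,13)  (12,17)  (14,18)  (18,21)  (19,23)  (18,24)  (24,26)
take (2,3); take (6,7); take (7,12); take (12,17); take (18,21); skip (18,24); take (24,26).
Selected 6 broadcasts.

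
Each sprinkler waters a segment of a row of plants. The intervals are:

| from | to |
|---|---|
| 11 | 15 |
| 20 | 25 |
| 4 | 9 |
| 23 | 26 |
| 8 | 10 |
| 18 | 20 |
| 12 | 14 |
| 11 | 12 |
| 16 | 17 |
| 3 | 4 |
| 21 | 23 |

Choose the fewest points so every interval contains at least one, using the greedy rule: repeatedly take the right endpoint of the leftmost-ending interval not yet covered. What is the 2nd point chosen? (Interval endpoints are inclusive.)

10

Sort by right endpoint; whenever an interval is uncovered, place a point at its right end.
Sorted: [3,4] [4,9] [8,10] [11,12] [12,14] [11,15] [16,17] [18,20] [21,23] [20,25] [23,26]
{[3,4],[4,9]} hit by 4; {[8,10]} hit by 10; {[11,12],[12,14],[11,15]} hit by 12; {[16,17]} hit by 17; {[18,20]} hit by 20; {[21,23],[20,25],[23,26]} hit by 23.
Points: 4, 10, 12, 17, 20, 23 (6 total).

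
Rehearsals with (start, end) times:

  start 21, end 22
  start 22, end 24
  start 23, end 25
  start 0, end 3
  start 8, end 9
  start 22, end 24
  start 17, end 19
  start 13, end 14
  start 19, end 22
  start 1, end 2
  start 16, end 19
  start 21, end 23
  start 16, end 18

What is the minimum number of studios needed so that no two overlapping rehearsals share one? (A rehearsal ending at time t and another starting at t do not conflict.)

Count concurrent intervals with a sweep; the peak is the room count.
Events (time:±→running): 0:+→1 1:+→2 2:-→1 3:-→0 8:+→1 9:-→0 13:+→1 14:-→0 16:+→1 16:+→2 17:+→3 … peak 3.

3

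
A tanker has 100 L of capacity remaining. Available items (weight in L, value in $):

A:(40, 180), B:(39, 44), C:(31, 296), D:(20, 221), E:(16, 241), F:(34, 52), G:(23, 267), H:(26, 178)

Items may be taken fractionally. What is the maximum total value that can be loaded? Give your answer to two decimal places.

1093.46

Ratios (sorted): E 15.06, G 11.61, D 11.05, C 9.55, H 6.85, A 4.50, F 1.53, B 1.13
take E (16 @ 241); take G (23 @ 267); take D (20 @ 221); take C (31 @ 296); take 10/26 of H → 68.46. Capacity used 100/100.
Total value = 1093.46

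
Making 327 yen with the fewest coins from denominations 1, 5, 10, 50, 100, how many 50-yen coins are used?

0

Use the largest denomination that fits, subtract, and repeat.
327 − 3×100→27 − 2×10→7 − 1×5→2 − 2×1→0
Count of 50: 0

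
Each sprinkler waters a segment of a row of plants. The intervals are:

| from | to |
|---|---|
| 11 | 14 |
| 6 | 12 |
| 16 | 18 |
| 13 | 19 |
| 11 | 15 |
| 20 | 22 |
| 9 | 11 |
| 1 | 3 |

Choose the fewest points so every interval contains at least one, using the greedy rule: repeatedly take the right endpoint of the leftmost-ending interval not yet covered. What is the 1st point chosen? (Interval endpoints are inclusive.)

3

Sort by right endpoint; whenever an interval is uncovered, place a point at its right end.
By right end: [1,3]  [9,11]  [6,12]  [11,14]  [11,15]  [16,18]  [13,19]  [20,22]
[1,3] uncovered → point at 3; [9,11] uncovered → point at 11; [16,18] uncovered → point at 18; [20,22] uncovered → point at 22.
Points: 3, 11, 18, 22 (4 total).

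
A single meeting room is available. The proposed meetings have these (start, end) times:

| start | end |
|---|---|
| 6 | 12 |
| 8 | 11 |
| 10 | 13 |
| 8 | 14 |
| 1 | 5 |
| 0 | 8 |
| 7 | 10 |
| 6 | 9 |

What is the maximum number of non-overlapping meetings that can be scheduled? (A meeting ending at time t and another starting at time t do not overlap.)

3

Sort by end time and greedily take each interval whose start is ≥ the last chosen end.
By end time: (1,5), (0,8), (6,9), (7,10), (8,11), (6,12), (10,13), (8,14).
Pick (1,5); next start ≥ 5 → (6,9); next start ≥ 9 → (10,13).
Selected 3 meetings.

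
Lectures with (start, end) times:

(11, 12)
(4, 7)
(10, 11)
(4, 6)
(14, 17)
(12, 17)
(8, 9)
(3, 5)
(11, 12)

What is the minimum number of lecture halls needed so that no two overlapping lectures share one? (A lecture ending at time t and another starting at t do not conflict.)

Events (time:±→running): 3:+→1 4:+→2 4:+→3 … peak 3.

3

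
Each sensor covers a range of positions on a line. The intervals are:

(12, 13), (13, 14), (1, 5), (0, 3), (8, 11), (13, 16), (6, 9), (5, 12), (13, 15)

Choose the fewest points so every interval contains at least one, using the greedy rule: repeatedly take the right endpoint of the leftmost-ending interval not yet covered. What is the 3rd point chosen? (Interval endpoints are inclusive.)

13

Sort by right endpoint; whenever an interval is uncovered, place a point at its right end.
Sorted: [0,3] [1,5] [6,9] [8,11] [5,12] [12,13] [13,14] [13,15] [13,16]
{[0,3],[1,5]} hit by 3; {[6,9],[8,11],[5,12]} hit by 9; {[12,13],[13,14],[13,15],[13,16]} hit by 13.
Points: 3, 9, 13 (3 total).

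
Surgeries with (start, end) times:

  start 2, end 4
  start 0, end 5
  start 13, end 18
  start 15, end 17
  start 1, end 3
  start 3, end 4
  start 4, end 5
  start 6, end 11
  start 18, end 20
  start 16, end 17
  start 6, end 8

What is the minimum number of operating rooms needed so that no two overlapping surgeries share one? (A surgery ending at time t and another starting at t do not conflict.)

The answer is the maximum number of intervals overlapping at any instant.
Events (time:±→running): 0:+→1 1:+→2 2:+→3 … peak 3.

3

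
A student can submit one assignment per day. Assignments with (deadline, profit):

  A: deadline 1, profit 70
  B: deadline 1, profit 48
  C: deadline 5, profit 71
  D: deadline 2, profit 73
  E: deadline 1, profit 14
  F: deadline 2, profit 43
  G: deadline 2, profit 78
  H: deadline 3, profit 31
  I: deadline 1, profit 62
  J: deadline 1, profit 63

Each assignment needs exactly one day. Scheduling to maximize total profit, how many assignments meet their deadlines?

By profit: G(d2,78), D(d2,73), C(d5,71), A(d1,70), J(d1,63), I(d1,62), B(d1,48), F(d2,43), H(d3,31), E(d1,14)
G→slot 2; D→slot 1; C→slot 5; A skipped; J skipped; I skipped; B skipped; F skipped; H→slot 3; E skipped.
4 of 10 scheduled.

4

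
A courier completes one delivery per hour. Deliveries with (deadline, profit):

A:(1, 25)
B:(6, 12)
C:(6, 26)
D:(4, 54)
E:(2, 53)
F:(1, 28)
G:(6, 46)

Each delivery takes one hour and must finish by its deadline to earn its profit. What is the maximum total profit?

Sort by profit descending; place each in the latest free slot ≤ its deadline.
Profit order: D=54 E=53 G=46 F=28 C=26 A=25 B=12
Assign: D→slot 4, E→slot 2, G→slot 6, F→slot 1, C→slot 5, A skipped, B→slot 3.
Slots: [1:F] [2:E] [3:B] [4:D] [5:C] [6:G]
Profit = 28 + 53 + 12 + 54 + 26 + 46 = 219

219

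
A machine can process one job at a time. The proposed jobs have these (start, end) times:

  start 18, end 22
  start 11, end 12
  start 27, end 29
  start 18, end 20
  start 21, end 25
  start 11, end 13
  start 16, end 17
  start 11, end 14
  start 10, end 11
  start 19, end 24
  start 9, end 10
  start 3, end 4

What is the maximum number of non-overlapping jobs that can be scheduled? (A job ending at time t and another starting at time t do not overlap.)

8

Order by finish time; keep every interval that doesn't clash with the previous kept one.
By end time: (3,4), (9,10), (10,11), (11,12), (11,13), (11,14), (16,17), (18,20), (18,22), (19,24), (21,25), (27,29).
Pick (3,4); next start ≥ 4 → (9,10); next start ≥ 10 → (10,11); next start ≥ 11 → (11,12); next start ≥ 12 → (16,17); next start ≥ 17 → (18,20); next start ≥ 20 → (21,25); next start ≥ 25 → (27,29).
Selected 8 jobs.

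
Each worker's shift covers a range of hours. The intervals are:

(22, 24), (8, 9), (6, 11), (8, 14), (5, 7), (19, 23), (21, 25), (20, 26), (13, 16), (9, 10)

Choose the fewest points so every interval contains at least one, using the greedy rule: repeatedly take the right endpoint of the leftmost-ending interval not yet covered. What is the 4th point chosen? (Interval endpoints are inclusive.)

23

Sorted: [5,7] [8,9] [9,10] [6,11] [8,14] [13,16] [19,23] [22,24] [21,25] [20,26]
{[5,7]} hit by 7; {[8,9],[9,10],[6,11],[8,14]} hit by 9; {[13,16]} hit by 16; {[19,23],[22,24],[21,25],[20,26]} hit by 23.
Points: 7, 9, 16, 23 (4 total).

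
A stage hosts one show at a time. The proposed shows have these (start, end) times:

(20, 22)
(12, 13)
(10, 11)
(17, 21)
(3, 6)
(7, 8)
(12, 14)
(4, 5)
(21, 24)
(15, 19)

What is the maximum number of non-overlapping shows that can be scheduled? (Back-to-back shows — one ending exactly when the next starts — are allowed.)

6

Greedy by earliest finish: after sorting by end time, pick each interval compatible with the last pick.
Sorted by end: (4,5)  (3,6)  (7,8)  (10,11)  (12,13)  (12,14)  (15,19)  (17,21)  (20,22)  (21,24)
take (4,5); take (7,8); take (10,11); take (12,13); take (15,19); skip (17,21); take (20,22).
Selected 6 shows.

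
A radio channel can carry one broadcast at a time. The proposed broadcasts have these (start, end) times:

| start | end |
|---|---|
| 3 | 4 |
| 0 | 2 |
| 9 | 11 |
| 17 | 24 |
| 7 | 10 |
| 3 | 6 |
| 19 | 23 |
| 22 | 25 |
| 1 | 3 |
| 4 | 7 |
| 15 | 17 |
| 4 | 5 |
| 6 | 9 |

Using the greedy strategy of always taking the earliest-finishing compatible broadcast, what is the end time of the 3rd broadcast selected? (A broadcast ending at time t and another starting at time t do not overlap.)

5

Sorted by end: (0,2)  (1,3)  (3,4)  (4,5)  (3,6)  (4,7)  (6,9)  (7,10)  (9,11)  (15,17)  (19,23)  (17,24)  (22,25)
take (0,2); skip (1,3); take (3,4); take (4,5); skip (4,7); take (6,9); skip (7,10); take (9,11); take (15,17); take (19,23); skip (17,24); skip (22,25).
Selected: (0,2) (3,4) (4,5) (6,9) (9,11) (15,17) (19,23)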